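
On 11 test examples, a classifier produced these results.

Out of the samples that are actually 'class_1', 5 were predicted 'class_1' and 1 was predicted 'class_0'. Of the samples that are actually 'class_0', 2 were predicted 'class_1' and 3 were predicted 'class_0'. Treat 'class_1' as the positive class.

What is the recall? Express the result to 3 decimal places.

0.833

Recall = TP/(TP+FN) = 5/(5+1) = 5/6 = 0.833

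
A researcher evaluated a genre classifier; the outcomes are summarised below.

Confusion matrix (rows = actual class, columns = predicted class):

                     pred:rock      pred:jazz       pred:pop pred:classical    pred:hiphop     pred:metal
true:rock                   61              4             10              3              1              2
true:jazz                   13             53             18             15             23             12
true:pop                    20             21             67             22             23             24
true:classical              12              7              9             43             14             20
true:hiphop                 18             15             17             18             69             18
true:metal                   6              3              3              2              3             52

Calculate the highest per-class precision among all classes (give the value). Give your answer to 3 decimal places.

Per-class precision (TP/(TP+FP)):
  rock: TP=61, FP=13+20+12+18+6=69 → 61/130 = 0.4692
  jazz: TP=53, FP=4+21+7+15+3=50 → 53/103 = 0.5146
  pop: TP=67, FP=10+18+9+17+3=57 → 67/124 = 0.5403
  classical: TP=43, FP=3+15+22+18+2=60 → 43/103 = 0.4175
  hiphop: TP=69, FP=1+23+23+14+3=64 → 69/133 = 0.5188
  metal: TP=52, FP=2+12+24+20+18=76 → 52/128 = 0.4063
Highest is class 'pop' with precision = 0.540.

0.540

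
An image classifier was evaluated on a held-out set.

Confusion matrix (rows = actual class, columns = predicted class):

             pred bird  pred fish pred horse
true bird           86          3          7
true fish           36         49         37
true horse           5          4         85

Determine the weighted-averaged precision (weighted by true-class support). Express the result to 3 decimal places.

0.749

Per-class precision (TP/(TP+FP)):
  bird: TP=86, FP=36+5=41 → 86/127 = 0.6772
  fish: TP=49, FP=3+4=7 → 49/56 = 0.8750
  horse: TP=85, FP=7+37=44 → 85/129 = 0.6589
Weighted-precision = Σ (supportᵢ/N)·precisionᵢ with N=312: (96/312)·0.6772 + (122/312)·0.8750 + (94/312)·0.6589 = 0.749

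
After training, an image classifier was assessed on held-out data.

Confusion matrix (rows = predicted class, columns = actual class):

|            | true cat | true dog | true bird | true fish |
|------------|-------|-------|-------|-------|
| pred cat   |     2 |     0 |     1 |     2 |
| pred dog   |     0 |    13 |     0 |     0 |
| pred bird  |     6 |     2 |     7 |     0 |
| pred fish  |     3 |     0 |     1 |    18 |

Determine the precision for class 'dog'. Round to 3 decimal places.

Take TP from the diagonal, FP from the rest of the 'dog' prediction marginal, FN from the rest of the 'dog' actual marginal.
precision = TP/(TP+FP).
dog: TP=13, FP=0+0+0=0 → 13/13 = 1.0000

1.000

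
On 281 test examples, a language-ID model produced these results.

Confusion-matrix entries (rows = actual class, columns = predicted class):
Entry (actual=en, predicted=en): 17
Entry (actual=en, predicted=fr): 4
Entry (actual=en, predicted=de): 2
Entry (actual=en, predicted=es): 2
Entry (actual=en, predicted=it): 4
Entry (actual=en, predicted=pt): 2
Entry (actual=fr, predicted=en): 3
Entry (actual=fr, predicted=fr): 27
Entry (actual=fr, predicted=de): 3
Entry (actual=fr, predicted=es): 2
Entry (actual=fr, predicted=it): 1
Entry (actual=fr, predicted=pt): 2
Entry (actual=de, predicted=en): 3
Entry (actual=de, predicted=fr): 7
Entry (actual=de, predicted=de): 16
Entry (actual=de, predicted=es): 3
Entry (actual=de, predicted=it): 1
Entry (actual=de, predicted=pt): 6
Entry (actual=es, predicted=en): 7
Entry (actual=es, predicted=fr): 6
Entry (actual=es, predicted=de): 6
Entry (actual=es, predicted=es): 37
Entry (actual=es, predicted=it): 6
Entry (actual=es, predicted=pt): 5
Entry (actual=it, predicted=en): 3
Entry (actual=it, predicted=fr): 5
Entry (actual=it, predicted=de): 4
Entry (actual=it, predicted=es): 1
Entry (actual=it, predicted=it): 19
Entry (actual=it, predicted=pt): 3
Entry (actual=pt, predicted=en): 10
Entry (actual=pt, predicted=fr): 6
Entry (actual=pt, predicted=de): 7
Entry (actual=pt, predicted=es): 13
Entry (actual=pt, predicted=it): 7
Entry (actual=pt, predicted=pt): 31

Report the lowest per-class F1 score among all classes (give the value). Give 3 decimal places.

Per-class F1 score (2·TP/(2·TP+FP+FN)):
  en: TP=17, FP=3+3+7+3+10=26, FN=4+2+2+4+2=14 → 34/74 = 0.4595
  fr: TP=27, FP=4+7+6+5+6=28, FN=3+3+2+1+2=11 → 54/93 = 0.5806
  de: TP=16, FP=2+3+6+4+7=22, FN=3+7+3+1+6=20 → 32/74 = 0.4324
  es: TP=37, FP=2+2+3+1+13=21, FN=7+6+6+6+5=30 → 74/125 = 0.5920
  it: TP=19, FP=4+1+1+6+7=19, FN=3+5+4+1+3=16 → 38/73 = 0.5205
  pt: TP=31, FP=2+2+6+5+3=18, FN=10+6+7+13+7=43 → 62/123 = 0.5041
Lowest is class 'de' with F1 score = 0.432.

0.432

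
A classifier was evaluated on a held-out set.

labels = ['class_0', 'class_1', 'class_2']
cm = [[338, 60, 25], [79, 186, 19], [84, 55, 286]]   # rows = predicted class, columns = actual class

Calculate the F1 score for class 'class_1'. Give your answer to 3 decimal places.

0.636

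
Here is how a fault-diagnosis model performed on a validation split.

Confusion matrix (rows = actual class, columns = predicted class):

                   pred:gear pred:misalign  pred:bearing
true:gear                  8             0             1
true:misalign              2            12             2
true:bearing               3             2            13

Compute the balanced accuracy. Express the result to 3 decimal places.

0.787

Balanced accuracy = mean of per-class recall.
  gear: recall = 8/9 = 0.8889
  misalign: recall = 12/16 = 0.7500
  bearing: recall = 13/18 = 0.7222
Mean = (0.8889 + 0.7500 + 0.7222) / 3 = 0.787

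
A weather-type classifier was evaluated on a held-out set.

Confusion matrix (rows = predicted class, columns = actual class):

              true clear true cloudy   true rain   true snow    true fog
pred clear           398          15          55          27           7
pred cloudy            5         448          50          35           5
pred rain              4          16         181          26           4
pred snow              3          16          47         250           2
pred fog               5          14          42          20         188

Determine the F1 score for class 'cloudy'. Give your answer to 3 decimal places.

Take TP from the diagonal, FP from the rest of the 'cloudy' prediction marginal, FN from the rest of the 'cloudy' actual marginal.
F1 score = 2·TP/(2·TP+FP+FN).
cloudy: TP=448, FP=5+50+35+5=95, FN=15+16+16+14=61 → 896/1052 = 0.8517

0.852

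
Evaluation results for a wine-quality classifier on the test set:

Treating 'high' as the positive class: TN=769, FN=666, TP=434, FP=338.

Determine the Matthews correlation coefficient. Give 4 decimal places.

MCC = (TP·TN − FP·FN) / √((TP+FP)(TP+FN)(TN+FP)(TN+FN))
Numerator = 434·769 − 338·666 = 108638
Denominator = √(772·1100·1107·1435) = √1348992414000 = 1161461.3269
MCC = 108638 / 1161461.3269 = 0.0935

0.0935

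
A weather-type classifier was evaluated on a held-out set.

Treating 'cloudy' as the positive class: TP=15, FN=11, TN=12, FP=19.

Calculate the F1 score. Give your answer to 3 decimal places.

0.500

Precision = TP/(TP+FP) = 15/34 = 0.4412
Recall = TP/(TP+FN) = 15/26 = 0.5769
F1 = 2·TP/(2·TP+FP+FN) = 30/60 = 0.500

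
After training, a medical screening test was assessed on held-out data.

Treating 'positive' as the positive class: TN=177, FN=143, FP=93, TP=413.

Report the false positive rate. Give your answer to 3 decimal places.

0.344

FPR = FP/(FP+TN) = 93/(93+177) = 0.344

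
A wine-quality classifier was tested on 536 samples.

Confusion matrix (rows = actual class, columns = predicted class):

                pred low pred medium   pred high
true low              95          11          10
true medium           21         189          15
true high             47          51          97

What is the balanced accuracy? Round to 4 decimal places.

Balanced accuracy = mean of per-class recall.
  low: recall = 95/116 = 0.81897
  medium: recall = 189/225 = 0.84000
  high: recall = 97/195 = 0.49744
Mean = (0.81897 + 0.84000 + 0.49744) / 3 = 0.7188

0.7188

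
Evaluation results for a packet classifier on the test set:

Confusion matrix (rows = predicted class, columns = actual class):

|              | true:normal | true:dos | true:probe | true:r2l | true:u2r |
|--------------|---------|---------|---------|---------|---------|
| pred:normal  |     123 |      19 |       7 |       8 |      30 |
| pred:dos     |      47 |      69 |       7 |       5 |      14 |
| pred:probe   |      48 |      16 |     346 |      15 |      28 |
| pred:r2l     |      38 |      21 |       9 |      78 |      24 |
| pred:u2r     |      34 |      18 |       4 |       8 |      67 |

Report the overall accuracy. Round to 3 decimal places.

0.631

Accuracy = trace / total = (123+69+346+78+67=683) / 1083 = 683/1083 = 0.631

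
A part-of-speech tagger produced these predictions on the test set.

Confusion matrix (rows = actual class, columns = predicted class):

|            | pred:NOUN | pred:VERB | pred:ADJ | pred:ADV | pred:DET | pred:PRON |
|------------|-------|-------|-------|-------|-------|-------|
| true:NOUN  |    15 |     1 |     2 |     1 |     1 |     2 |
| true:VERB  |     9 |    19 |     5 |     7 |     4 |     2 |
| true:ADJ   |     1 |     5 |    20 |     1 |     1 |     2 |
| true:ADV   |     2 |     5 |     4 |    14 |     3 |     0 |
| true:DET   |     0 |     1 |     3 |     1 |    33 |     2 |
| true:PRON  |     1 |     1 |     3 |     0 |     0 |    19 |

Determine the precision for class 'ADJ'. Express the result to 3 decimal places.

0.541

Take TP from the diagonal, FP from the rest of the 'ADJ' prediction marginal, FN from the rest of the 'ADJ' actual marginal.
precision = TP/(TP+FP).
ADJ: TP=20, FP=2+5+4+3+3=17 → 20/37 = 0.5405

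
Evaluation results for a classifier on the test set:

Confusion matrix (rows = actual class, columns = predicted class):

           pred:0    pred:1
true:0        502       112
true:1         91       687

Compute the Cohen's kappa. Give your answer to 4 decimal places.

0.7032

Observed agreement pₒ = trace/N = 1189/1392 = 0.85417
Expected agreement pₑ = Σ (rowᵢ·colᵢ)/N² = (614·593 + 778·799)/1392² = 0.50872
κ = (pₒ − pₑ)/(1 − pₑ) = (0.85417 − 0.50872)/(1 − 0.50872) = 0.7032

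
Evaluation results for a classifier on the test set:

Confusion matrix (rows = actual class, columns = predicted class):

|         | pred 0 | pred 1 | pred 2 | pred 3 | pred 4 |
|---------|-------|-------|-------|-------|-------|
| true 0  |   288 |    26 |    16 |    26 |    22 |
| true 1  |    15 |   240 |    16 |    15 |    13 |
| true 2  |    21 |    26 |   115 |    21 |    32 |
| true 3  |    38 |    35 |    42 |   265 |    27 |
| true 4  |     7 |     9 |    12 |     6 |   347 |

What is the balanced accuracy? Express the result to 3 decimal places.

0.732

Balanced accuracy = mean of per-class recall.
  0: recall = 288/378 = 0.7619
  1: recall = 240/299 = 0.8027
  2: recall = 115/215 = 0.5349
  3: recall = 265/407 = 0.6511
  4: recall = 347/381 = 0.9108
Mean = (0.7619 + 0.8027 + 0.5349 + 0.6511 + 0.9108) / 5 = 0.732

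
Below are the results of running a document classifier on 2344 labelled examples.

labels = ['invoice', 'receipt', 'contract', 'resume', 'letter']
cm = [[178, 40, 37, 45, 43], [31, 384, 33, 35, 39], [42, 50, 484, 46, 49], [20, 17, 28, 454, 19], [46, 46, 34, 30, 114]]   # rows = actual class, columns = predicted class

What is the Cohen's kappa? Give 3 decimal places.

0.601

Observed agreement pₒ = trace/N = 1614/2344 = 0.6886
Expected agreement pₑ = Σ (rowᵢ·colᵢ)/N² = (343·317 + 522·537 + 671·616 + 538·610 + 270·264)/2344² = 0.2187
κ = (pₒ − pₑ)/(1 − pₑ) = (0.6886 − 0.2187)/(1 − 0.2187) = 0.601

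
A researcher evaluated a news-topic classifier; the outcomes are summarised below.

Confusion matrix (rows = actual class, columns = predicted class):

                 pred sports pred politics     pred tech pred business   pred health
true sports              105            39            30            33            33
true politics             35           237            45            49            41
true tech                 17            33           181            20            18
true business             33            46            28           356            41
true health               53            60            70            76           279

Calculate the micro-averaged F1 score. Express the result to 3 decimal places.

0.591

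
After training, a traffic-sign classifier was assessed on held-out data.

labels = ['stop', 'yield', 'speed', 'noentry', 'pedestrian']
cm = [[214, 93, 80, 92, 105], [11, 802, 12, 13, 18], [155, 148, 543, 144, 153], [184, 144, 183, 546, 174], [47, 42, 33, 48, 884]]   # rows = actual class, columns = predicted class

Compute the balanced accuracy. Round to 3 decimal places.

0.612

Balanced accuracy = mean of per-class recall.
  stop: recall = 214/584 = 0.3664
  yield: recall = 802/856 = 0.9369
  speed: recall = 543/1143 = 0.4751
  noentry: recall = 546/1231 = 0.4435
  pedestrian: recall = 884/1054 = 0.8387
Mean = (0.3664 + 0.9369 + 0.4751 + 0.4435 + 0.8387) / 5 = 0.612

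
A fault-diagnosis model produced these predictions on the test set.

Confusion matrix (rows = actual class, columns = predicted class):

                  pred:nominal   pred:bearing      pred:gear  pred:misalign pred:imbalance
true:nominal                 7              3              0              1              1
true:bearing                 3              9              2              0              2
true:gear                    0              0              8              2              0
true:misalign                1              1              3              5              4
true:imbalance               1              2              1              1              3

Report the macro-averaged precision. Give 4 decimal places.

0.5221

Per-class precision (TP/(TP+FP)):
  nominal: TP=7, FP=3+0+1+1=5 → 7/12 = 0.58333
  bearing: TP=9, FP=3+0+1+2=6 → 9/15 = 0.60000
  gear: TP=8, FP=0+2+3+1=6 → 8/14 = 0.57143
  misalign: TP=5, FP=1+0+2+1=4 → 5/9 = 0.55556
  imbalance: TP=3, FP=1+2+0+4=7 → 3/10 = 0.30000
Macro-precision = mean = (0.58333 + 0.60000 + 0.57143 + 0.55556 + 0.30000) / 5 = 0.5221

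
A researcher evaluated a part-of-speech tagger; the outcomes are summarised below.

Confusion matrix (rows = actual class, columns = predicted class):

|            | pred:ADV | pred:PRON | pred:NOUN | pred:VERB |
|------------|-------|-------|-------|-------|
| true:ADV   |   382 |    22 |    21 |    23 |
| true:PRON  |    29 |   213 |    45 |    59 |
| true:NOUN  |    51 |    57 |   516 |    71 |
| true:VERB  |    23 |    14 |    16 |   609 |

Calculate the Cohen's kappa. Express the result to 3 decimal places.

0.726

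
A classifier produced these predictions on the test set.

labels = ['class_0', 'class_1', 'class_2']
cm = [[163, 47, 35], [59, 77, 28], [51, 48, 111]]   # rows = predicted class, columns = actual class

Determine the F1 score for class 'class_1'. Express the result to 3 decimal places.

0.458

Take TP from the diagonal, FP from the rest of the 'class_1' prediction marginal, FN from the rest of the 'class_1' actual marginal.
F1 score = 2·TP/(2·TP+FP+FN).
class_1: TP=77, FP=59+28=87, FN=47+48=95 → 154/336 = 0.4583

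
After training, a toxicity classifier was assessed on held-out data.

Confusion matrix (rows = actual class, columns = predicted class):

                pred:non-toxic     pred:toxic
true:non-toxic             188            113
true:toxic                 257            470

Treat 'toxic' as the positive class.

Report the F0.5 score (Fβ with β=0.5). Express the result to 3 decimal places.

0.768

Fβ = (1+β²)·TP / ((1+β²)·TP + β²·FN + FP), with β²=1/4
= 1.25·470 / (1.25·470 + 0.25·257 + 113) = 0.768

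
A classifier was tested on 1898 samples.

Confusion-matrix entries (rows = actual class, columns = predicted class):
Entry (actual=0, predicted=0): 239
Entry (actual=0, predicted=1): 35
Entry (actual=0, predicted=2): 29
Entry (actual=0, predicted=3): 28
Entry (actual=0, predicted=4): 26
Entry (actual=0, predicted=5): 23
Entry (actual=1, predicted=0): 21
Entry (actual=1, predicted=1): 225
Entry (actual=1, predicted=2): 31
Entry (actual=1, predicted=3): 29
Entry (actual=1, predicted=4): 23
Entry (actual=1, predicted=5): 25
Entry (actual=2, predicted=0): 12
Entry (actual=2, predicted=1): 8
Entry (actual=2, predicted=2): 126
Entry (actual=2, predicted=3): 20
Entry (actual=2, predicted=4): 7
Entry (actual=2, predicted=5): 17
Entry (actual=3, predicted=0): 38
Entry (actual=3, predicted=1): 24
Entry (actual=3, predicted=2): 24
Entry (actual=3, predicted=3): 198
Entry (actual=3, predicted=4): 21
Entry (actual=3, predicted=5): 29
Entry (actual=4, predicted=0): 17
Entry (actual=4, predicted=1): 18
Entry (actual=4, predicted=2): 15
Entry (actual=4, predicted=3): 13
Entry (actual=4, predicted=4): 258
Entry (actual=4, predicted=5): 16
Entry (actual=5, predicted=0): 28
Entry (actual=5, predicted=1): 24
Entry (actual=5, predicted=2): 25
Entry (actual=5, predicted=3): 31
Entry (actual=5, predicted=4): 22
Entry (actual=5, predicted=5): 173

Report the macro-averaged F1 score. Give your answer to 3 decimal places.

0.636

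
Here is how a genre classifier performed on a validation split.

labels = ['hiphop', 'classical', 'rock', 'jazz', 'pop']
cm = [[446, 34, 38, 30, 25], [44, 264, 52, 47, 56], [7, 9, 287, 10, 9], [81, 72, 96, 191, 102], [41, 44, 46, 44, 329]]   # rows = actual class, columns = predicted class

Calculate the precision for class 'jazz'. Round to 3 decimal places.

One-vs-rest for 'jazz': TP = diagonal; FP = other classes predicted 'jazz'; FN = 'jazz' predicted as other.
precision = TP/(TP+FP).
jazz: TP=191, FP=30+47+10+44=131 → 191/322 = 0.5932

0.593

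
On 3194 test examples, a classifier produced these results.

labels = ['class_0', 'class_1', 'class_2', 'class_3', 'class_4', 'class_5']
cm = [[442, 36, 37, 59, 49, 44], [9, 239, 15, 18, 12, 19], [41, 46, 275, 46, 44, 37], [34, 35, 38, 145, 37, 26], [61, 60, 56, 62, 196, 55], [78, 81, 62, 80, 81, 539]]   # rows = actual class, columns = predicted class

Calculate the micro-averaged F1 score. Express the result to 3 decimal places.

Micro-averaging pools counts across classes: ΣTP=1836, ΣFP=1358, ΣFN=1358.
Micro-F1 score = 2·TP/(2·TP+FP+FN) on pooled counts = 0.575 (equals overall accuracy in single-label multiclass).

0.575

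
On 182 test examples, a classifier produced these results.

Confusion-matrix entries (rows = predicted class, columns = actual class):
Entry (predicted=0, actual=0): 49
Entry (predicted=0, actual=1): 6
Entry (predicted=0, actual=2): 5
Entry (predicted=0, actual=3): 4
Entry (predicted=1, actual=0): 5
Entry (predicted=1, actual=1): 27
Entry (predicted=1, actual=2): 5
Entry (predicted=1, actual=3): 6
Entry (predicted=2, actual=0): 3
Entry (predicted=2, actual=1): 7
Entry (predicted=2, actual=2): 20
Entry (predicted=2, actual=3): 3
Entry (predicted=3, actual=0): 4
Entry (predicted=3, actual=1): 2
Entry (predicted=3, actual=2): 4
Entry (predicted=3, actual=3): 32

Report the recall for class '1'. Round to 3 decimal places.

0.643

recall = TP/(TP+FN).
1: TP=27, FN=6+7+2=15 → 27/42 = 0.6429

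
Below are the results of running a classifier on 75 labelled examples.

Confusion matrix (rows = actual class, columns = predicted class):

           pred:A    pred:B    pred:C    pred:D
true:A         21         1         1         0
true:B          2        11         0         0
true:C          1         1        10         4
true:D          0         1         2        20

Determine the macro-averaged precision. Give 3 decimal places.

0.816

Per-class precision (TP/(TP+FP)):
  A: TP=21, FP=2+1+0=3 → 21/24 = 0.8750
  B: TP=11, FP=1+1+1=3 → 11/14 = 0.7857
  C: TP=10, FP=1+0+2=3 → 10/13 = 0.7692
  D: TP=20, FP=0+0+4=4 → 20/24 = 0.8333
Macro-precision = mean = (0.8750 + 0.7857 + 0.7692 + 0.8333) / 4 = 0.816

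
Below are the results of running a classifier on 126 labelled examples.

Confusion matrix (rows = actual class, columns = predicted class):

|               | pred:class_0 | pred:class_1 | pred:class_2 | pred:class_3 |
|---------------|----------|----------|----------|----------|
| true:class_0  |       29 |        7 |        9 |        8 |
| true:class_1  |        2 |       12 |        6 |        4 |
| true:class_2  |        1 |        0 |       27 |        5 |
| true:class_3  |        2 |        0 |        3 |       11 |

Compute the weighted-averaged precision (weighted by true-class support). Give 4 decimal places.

0.6861

Per-class precision (TP/(TP+FP)):
  class_0: TP=29, FP=2+1+2=5 → 29/34 = 0.85294
  class_1: TP=12, FP=7+0+0=7 → 12/19 = 0.63158
  class_2: TP=27, FP=9+6+3=18 → 27/45 = 0.60000
  class_3: TP=11, FP=8+4+5=17 → 11/28 = 0.39286
Weighted-precision = Σ (supportᵢ/N)·precisionᵢ with N=126: (53/126)·0.85294 + (24/126)·0.63158 + (33/126)·0.60000 + (16/126)·0.39286 = 0.6861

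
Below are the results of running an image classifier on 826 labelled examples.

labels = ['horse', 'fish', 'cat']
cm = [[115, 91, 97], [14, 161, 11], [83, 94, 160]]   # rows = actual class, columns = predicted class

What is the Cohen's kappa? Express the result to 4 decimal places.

0.3048

Observed agreement pₒ = trace/N = 436/826 = 0.52785
Expected agreement pₑ = Σ (rowᵢ·colᵢ)/N² = (303·212 + 186·346 + 337·268)/826² = 0.32085
κ = (pₒ − pₑ)/(1 − pₑ) = (0.52785 − 0.32085)/(1 − 0.32085) = 0.3048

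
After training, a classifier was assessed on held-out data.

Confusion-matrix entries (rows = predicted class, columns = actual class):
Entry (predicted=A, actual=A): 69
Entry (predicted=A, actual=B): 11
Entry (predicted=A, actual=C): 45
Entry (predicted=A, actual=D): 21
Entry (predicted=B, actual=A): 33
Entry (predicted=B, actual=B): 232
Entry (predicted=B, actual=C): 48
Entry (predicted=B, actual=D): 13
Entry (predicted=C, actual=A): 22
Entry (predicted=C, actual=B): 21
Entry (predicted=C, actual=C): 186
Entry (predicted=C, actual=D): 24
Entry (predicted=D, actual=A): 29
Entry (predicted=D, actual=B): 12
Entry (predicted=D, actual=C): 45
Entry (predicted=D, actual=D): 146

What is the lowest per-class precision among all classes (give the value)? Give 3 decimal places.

0.473

Per-class precision (TP/(TP+FP)):
  A: TP=69, FP=11+45+21=77 → 69/146 = 0.4726
  B: TP=232, FP=33+48+13=94 → 232/326 = 0.7117
  C: TP=186, FP=22+21+24=67 → 186/253 = 0.7352
  D: TP=146, FP=29+12+45=86 → 146/232 = 0.6293
Lowest is class 'A' with precision = 0.473.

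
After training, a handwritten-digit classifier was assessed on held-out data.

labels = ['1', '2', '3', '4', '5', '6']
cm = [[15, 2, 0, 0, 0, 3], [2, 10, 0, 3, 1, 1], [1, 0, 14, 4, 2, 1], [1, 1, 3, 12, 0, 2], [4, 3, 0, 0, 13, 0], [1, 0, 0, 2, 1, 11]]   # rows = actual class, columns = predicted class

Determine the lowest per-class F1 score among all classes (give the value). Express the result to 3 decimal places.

0.600

Per-class F1 score (2·TP/(2·TP+FP+FN)):
  1: TP=15, FP=2+1+1+4+1=9, FN=2+0+0+0+3=5 → 30/44 = 0.6818
  2: TP=10, FP=2+0+1+3+0=6, FN=2+0+3+1+1=7 → 20/33 = 0.6061
  3: TP=14, FP=0+0+3+0+0=3, FN=1+0+4+2+1=8 → 28/39 = 0.7179
  4: TP=12, FP=0+3+4+0+2=9, FN=1+1+3+0+2=7 → 24/40 = 0.6000
  5: TP=13, FP=0+1+2+0+1=4, FN=4+3+0+0+0=7 → 26/37 = 0.7027
  6: TP=11, FP=3+1+1+2+0=7, FN=1+0+0+2+1=4 → 22/33 = 0.6667
Lowest is class '4' with F1 score = 0.600.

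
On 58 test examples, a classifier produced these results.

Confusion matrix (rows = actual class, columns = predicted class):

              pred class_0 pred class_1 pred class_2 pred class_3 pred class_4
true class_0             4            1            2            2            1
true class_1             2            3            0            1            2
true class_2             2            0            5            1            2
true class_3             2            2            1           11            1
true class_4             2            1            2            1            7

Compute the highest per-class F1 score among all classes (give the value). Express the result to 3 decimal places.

Per-class F1 score (2·TP/(2·TP+FP+FN)):
  class_0: TP=4, FP=2+2+2+2=8, FN=1+2+2+1=6 → 8/22 = 0.3636
  class_1: TP=3, FP=1+0+2+1=4, FN=2+0+1+2=5 → 6/15 = 0.4000
  class_2: TP=5, FP=2+0+1+2=5, FN=2+0+1+2=5 → 10/20 = 0.5000
  class_3: TP=11, FP=2+1+1+1=5, FN=2+2+1+1=6 → 22/33 = 0.6667
  class_4: TP=7, FP=1+2+2+1=6, FN=2+1+2+1=6 → 14/26 = 0.5385
Highest is class 'class_3' with F1 score = 0.667.

0.667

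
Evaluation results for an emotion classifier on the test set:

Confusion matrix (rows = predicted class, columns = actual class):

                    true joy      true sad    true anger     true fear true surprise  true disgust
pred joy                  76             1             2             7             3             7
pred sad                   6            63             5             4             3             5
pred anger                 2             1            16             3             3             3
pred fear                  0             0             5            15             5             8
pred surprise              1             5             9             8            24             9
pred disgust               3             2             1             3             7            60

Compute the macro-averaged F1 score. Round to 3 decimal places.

Per-class F1 score (2·TP/(2·TP+FP+FN)):
  joy: TP=76, FP=1+2+7+3+7=20, FN=6+2+0+1+3=12 → 152/184 = 0.8261
  sad: TP=63, FP=6+5+4+3+5=23, FN=1+1+0+5+2=9 → 126/158 = 0.7975
  anger: TP=16, FP=2+1+3+3+3=12, FN=2+5+5+9+1=22 → 32/66 = 0.4848
  fear: TP=15, FP=0+0+5+5+8=18, FN=7+4+3+8+3=25 → 30/73 = 0.4110
  surprise: TP=24, FP=1+5+9+8+9=32, FN=3+3+3+5+7=21 → 48/101 = 0.4752
  disgust: TP=60, FP=3+2+1+3+7=16, FN=7+5+3+8+9=32 → 120/168 = 0.7143
Macro-F1 score = mean = (0.8261 + 0.7975 + 0.4848 + 0.4110 + 0.4752 + 0.7143) / 6 = 0.618

0.618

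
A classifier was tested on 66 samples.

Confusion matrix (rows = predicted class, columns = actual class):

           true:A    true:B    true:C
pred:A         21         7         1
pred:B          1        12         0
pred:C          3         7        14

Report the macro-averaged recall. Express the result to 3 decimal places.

Per-class recall (TP/(TP+FN)):
  A: TP=21, FN=1+3=4 → 21/25 = 0.8400
  B: TP=12, FN=7+7=14 → 12/26 = 0.4615
  C: TP=14, FN=1+0=1 → 14/15 = 0.9333
Macro-recall = mean = (0.8400 + 0.4615 + 0.9333) / 3 = 0.745

0.745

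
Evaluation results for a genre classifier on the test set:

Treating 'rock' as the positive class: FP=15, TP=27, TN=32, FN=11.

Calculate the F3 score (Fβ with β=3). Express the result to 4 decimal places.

0.7031

Fβ = (1+β²)·TP / ((1+β²)·TP + β²·FN + FP), with β²=9
= 10·27 / (10·27 + 9·11 + 15) = 0.7031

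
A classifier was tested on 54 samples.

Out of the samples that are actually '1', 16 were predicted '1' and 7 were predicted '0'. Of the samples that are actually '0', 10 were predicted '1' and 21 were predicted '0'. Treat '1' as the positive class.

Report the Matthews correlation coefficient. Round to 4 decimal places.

0.3692

MCC = (TP·TN − FP·FN) / √((TP+FP)(TP+FN)(TN+FP)(TN+FN))
Numerator = 16·21 − 10·7 = 266
Denominator = √(26·23·31·28) = √519064 = 720.4610
MCC = 266 / 720.4610 = 0.3692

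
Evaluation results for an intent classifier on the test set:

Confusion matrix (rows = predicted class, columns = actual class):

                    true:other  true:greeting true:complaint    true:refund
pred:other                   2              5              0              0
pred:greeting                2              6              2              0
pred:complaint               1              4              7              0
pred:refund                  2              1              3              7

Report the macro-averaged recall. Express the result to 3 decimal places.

0.561

Per-class recall (TP/(TP+FN)):
  other: TP=2, FN=2+1+2=5 → 2/7 = 0.2857
  greeting: TP=6, FN=5+4+1=10 → 6/16 = 0.3750
  complaint: TP=7, FN=0+2+3=5 → 7/12 = 0.5833
  refund: TP=7, FN=0+0+0=0 → 7/7 = 1.0000
Macro-recall = mean = (0.2857 + 0.3750 + 0.5833 + 1.0000) / 4 = 0.561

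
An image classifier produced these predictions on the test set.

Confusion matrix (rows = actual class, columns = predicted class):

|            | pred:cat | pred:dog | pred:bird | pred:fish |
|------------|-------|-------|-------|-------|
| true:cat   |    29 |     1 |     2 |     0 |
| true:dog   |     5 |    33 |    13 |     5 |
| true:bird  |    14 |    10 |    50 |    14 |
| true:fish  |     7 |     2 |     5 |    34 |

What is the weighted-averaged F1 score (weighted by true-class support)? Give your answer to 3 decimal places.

0.650

Per-class F1 score (2·TP/(2·TP+FP+FN)):
  cat: TP=29, FP=5+14+7=26, FN=1+2+0=3 → 58/87 = 0.6667
  dog: TP=33, FP=1+10+2=13, FN=5+13+5=23 → 66/102 = 0.6471
  bird: TP=50, FP=2+13+5=20, FN=14+10+14=38 → 100/158 = 0.6329
  fish: TP=34, FP=0+5+14=19, FN=7+2+5=14 → 68/101 = 0.6733
Weighted-F1 score = Σ (supportᵢ/N)·F1 scoreᵢ with N=224: (32/224)·0.6667 + (56/224)·0.6471 + (88/224)·0.6329 + (48/224)·0.6733 = 0.650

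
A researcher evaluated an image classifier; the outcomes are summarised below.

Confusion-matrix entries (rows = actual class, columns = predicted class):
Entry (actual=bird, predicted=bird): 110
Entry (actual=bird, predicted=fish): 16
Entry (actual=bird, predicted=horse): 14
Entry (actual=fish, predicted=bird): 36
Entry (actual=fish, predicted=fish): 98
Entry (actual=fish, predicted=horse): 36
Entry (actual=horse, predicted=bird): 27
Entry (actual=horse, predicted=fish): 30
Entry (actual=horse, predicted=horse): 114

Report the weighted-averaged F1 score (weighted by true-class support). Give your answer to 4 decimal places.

0.6672

Per-class F1 score (2·TP/(2·TP+FP+FN)):
  bird: TP=110, FP=36+27=63, FN=16+14=30 → 220/313 = 0.70288
  fish: TP=98, FP=16+30=46, FN=36+36=72 → 196/314 = 0.62420
  horse: TP=114, FP=14+36=50, FN=27+30=57 → 228/335 = 0.68060
Weighted-F1 score = Σ (supportᵢ/N)·F1 scoreᵢ with N=481: (140/481)·0.70288 + (170/481)·0.62420 + (171/481)·0.68060 = 0.6672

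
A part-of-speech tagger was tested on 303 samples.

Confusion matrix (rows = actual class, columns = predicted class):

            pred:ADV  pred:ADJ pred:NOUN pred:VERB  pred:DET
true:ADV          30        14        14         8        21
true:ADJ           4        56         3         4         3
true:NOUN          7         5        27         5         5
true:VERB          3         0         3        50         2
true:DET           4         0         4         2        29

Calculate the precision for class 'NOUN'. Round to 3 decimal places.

0.529

precision = TP/(TP+FP).
NOUN: TP=27, FP=14+3+3+4=24 → 27/51 = 0.5294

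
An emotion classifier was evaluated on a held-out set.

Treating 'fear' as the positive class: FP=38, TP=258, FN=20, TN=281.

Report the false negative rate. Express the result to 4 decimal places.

FNR = FN/(FN+TP) = 20/(20+258) = 0.0719

0.0719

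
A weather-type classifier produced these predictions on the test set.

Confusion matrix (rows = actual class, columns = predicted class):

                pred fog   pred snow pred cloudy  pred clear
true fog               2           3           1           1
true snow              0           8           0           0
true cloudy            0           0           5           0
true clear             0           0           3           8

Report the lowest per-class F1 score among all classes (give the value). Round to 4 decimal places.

0.4444

Per-class F1 score (2·TP/(2·TP+FP+FN)):
  fog: TP=2, FP=0+0+0=0, FN=3+1+1=5 → 4/9 = 0.44444
  snow: TP=8, FP=3+0+0=3, FN=0+0+0=0 → 16/19 = 0.84211
  cloudy: TP=5, FP=1+0+3=4, FN=0+0+0=0 → 10/14 = 0.71429
  clear: TP=8, FP=1+0+0=1, FN=0+0+3=3 → 16/20 = 0.80000
Lowest is class 'fog' with F1 score = 0.4444.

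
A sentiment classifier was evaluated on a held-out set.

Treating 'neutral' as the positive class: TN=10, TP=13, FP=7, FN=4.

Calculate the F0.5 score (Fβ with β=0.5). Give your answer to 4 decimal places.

Fβ = (1+β²)·TP / ((1+β²)·TP + β²·FN + FP), with β²=1/4
= 1.25·13 / (1.25·13 + 0.25·4 + 7) = 0.6701

0.6701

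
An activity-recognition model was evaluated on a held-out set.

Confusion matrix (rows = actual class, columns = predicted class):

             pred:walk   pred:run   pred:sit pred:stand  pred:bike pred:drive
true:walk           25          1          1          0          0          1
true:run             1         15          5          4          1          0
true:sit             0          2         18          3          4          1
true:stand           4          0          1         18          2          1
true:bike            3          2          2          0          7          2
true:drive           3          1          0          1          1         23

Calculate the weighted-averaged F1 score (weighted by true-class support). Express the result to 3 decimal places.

0.689

Per-class F1 score (2·TP/(2·TP+FP+FN)):
  walk: TP=25, FP=1+0+4+3+3=11, FN=1+1+0+0+1=3 → 50/64 = 0.7813
  run: TP=15, FP=1+2+0+2+1=6, FN=1+5+4+1+0=11 → 30/47 = 0.6383
  sit: TP=18, FP=1+5+1+2+0=9, FN=0+2+3+4+1=10 → 36/55 = 0.6545
  stand: TP=18, FP=0+4+3+0+1=8, FN=4+0+1+2+1=8 → 36/52 = 0.6923
  bike: TP=7, FP=0+1+4+2+1=8, FN=3+2+2+0+2=9 → 14/31 = 0.4516
  drive: TP=23, FP=1+0+1+1+2=5, FN=3+1+0+1+1=6 → 46/57 = 0.8070
Weighted-F1 score = Σ (supportᵢ/N)·F1 scoreᵢ with N=153: (28/153)·0.7813 + (26/153)·0.6383 + (28/153)·0.6545 + (26/153)·0.6923 + (16/153)·0.4516 + (29/153)·0.8070 = 0.689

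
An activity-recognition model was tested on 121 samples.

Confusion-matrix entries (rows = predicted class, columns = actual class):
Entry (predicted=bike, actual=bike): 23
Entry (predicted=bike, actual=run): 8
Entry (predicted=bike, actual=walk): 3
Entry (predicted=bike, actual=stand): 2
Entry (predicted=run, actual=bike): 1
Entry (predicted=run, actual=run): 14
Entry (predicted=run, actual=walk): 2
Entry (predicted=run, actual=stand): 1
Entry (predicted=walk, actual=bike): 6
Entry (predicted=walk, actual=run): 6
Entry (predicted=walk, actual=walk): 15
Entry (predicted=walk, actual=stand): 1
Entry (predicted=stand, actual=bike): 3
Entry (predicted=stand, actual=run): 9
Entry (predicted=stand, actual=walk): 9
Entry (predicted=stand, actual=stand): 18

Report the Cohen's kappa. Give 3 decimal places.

0.445

Observed agreement pₒ = trace/N = 70/121 = 0.5785
Expected agreement pₑ = Σ (rowᵢ·colᵢ)/N² = (33·36 + 37·18 + 29·28 + 22·39)/121² = 0.2407
κ = (pₒ − pₑ)/(1 − pₑ) = (0.5785 − 0.2407)/(1 − 0.2407) = 0.445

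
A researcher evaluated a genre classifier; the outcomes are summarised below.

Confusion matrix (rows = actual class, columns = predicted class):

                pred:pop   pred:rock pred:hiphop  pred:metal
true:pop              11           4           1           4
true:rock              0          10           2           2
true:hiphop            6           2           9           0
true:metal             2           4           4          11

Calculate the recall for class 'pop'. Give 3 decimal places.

0.550

Treat 'pop' as positive and all other classes as negative.
recall = TP/(TP+FN).
pop: TP=11, FN=4+1+4=9 → 11/20 = 0.5500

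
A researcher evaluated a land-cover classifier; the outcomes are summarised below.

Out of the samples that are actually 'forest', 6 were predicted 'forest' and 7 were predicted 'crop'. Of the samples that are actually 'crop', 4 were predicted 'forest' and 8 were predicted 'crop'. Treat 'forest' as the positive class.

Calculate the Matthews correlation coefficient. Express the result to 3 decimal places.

0.131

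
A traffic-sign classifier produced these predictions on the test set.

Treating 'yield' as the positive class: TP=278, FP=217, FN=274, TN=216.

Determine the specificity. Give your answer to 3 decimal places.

0.499

Specificity = TN/(TN+FP) = 216/(216+217) = 0.499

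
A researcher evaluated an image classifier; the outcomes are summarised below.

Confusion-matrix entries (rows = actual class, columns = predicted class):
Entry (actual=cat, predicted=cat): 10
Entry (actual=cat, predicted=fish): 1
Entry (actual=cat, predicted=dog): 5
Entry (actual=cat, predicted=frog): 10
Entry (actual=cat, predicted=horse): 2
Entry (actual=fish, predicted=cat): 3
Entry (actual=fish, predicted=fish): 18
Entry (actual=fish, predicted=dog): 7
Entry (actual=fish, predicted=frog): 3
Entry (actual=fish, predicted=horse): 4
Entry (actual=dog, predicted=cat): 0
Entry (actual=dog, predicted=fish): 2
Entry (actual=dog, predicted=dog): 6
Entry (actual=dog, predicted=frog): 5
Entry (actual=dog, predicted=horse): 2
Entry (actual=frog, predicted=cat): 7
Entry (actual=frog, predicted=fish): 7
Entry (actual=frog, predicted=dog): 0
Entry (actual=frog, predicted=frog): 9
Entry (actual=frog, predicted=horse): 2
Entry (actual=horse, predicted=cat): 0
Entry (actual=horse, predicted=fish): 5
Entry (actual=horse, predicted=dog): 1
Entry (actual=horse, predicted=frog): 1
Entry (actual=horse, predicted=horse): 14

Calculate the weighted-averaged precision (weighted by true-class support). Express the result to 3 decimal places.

0.469

Per-class precision (TP/(TP+FP)):
  cat: TP=10, FP=3+0+7+0=10 → 10/20 = 0.5000
  fish: TP=18, FP=1+2+7+5=15 → 18/33 = 0.5455
  dog: TP=6, FP=5+7+0+1=13 → 6/19 = 0.3158
  frog: TP=9, FP=10+3+5+1=19 → 9/28 = 0.3214
  horse: TP=14, FP=2+4+2+2=10 → 14/24 = 0.5833
Weighted-precision = Σ (supportᵢ/N)·precisionᵢ with N=124: (28/124)·0.5000 + (35/124)·0.5455 + (15/124)·0.3158 + (25/124)·0.3214 + (21/124)·0.5833 = 0.469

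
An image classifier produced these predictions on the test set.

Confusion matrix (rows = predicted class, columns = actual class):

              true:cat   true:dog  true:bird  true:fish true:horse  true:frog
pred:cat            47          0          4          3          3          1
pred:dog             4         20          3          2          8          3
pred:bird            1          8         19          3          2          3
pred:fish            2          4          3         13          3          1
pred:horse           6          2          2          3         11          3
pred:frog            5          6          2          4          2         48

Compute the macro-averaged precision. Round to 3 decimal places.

Per-class precision (TP/(TP+FP)):
  cat: TP=47, FP=0+4+3+3+1=11 → 47/58 = 0.8103
  dog: TP=20, FP=4+3+2+8+3=20 → 20/40 = 0.5000
  bird: TP=19, FP=1+8+3+2+3=17 → 19/36 = 0.5278
  fish: TP=13, FP=2+4+3+3+1=13 → 13/26 = 0.5000
  horse: TP=11, FP=6+2+2+3+3=16 → 11/27 = 0.4074
  frog: TP=48, FP=5+6+2+4+2=19 → 48/67 = 0.7164
Macro-precision = mean = (0.8103 + 0.5000 + 0.5278 + 0.5000 + 0.4074 + 0.7164) / 6 = 0.577

0.577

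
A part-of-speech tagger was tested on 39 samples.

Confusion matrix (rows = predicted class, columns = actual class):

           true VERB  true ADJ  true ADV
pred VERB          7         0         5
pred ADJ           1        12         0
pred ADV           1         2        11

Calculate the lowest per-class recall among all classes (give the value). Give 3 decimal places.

0.688

Per-class recall (TP/(TP+FN)):
  VERB: TP=7, FN=1+1=2 → 7/9 = 0.7778
  ADJ: TP=12, FN=0+2=2 → 12/14 = 0.8571
  ADV: TP=11, FN=5+0=5 → 11/16 = 0.6875
Lowest is class 'ADV' with recall = 0.688.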